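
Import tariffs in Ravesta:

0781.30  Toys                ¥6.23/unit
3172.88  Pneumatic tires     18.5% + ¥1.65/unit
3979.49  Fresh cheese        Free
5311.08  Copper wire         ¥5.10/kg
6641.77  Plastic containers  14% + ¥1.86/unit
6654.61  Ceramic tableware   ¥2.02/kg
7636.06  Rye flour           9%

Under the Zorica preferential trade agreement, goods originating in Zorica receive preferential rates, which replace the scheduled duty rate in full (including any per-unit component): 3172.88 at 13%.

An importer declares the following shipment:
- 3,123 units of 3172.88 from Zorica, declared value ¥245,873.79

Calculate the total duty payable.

¥31,963.59

Line 1 (3172.88, Zorica, 3,123 units, ¥245,873.79):
Base rate for 3172.88 is 18.5% + ¥1.65/unit.
Origin Zorica qualifies under the Ravesta–Zorica agreement and 3172.88 is covered: preferential rate 13% applies instead.
Duty = ¥245,873.79 × 13% = ¥31,963.59.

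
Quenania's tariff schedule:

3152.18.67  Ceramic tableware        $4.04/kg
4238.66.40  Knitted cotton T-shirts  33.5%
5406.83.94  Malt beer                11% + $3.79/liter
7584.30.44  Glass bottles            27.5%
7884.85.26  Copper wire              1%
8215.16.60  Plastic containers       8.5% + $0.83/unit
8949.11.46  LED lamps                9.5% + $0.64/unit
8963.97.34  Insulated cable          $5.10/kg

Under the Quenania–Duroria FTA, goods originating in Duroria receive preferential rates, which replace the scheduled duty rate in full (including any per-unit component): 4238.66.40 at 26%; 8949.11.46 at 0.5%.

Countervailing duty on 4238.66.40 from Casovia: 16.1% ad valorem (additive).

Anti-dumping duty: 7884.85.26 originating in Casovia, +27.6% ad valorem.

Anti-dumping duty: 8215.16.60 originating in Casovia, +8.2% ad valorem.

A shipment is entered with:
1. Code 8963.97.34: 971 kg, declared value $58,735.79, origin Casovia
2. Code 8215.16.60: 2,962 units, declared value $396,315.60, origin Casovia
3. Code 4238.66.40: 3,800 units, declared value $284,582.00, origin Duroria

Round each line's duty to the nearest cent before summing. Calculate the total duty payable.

$147,586.59

Line 1 (8963.97.34, Casovia, 971 kg, $58,735.79):
Base rate for 8963.97.34 is $5.10/kg.
Duty = 971 × $5.10 = $4,952.10.
Line 2 (8215.16.60, Casovia, 2,962 units, $396,315.60):
Base rate for 8215.16.60 is 8.5% + $0.83/unit.
Additional duty on 8215.16.60 from Casovia: +8.2%. Applied ad valorem rate: 8.5% + 8.2% = 16.7%.
Duty = $396,315.60 × 16.7% + 2,962 × $0.83 = $68,643.17.
Line 3 (4238.66.40, Duroria, 3,800 units, $284,582.00):
Base rate for 4238.66.40 is 33.5%.
Origin Duroria qualifies under the Quenania–Duroria agreement and 4238.66.40 is covered: preferential rate 26% applies instead.
The additional-duty order on 4238.66.40 targets Casovia, not Duroria; it does not apply.
Duty = $284,582.00 × 26% = $73,991.32.
Total = $4,952.10 + $68,643.17 + $73,991.32 = $147,586.59.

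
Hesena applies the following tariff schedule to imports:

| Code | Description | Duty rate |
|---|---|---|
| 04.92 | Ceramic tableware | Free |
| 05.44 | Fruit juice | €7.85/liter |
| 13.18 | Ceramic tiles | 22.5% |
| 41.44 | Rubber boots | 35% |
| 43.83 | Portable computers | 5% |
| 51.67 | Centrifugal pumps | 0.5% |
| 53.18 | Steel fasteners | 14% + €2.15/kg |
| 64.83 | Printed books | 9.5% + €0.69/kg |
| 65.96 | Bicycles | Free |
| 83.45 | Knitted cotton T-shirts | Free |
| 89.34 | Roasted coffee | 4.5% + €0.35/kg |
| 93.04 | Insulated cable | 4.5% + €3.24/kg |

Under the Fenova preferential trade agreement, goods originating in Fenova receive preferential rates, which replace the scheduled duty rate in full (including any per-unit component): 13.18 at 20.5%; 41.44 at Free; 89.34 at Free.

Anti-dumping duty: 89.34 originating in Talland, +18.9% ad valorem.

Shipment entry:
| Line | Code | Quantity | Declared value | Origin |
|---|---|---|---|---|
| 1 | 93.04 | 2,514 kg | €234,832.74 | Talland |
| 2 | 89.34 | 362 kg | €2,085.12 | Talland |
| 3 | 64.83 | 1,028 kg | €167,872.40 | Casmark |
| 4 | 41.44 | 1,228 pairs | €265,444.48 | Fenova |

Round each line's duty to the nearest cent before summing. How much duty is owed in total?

€35,984.65

Line 1 (93.04, Talland, 2,514 kg, €234,832.74):
Base rate for 93.04 is 4.5% + €3.24/kg.
Duty = €234,832.74 × 4.5% + 2,514 × €3.24 = €18,712.83.
Line 2 (89.34, Talland, 362 kg, €2,085.12):
Base rate for 89.34 is 4.5% + €0.35/kg.
89.34 has an FTA preferential rate, but origin Talland is not Fenova; base rate stands.
Additional duty on 89.34 from Talland: +18.9%. Applied ad valorem rate: 4.5% + 18.9% = 23.4%.
Duty = €2,085.12 × 23.4% + 362 × €0.35 = €614.62.
Line 3 (64.83, Casmark, 1,028 kg, €167,872.40):
Base rate for 64.83 is 9.5% + €0.69/kg.
Duty = €167,872.40 × 9.5% + 1,028 × €0.69 = €16,657.20.
Line 4 (41.44, Fenova, 1,228 pairs, €265,444.48):
Base rate for 41.44 is 35%.
Origin Fenova qualifies under the Hesena–Fenova agreement and 41.44 is covered: preferential rate Free applies instead.
Duty = €265,444.48 × 0% = €0.00.
Total = €18,712.83 + €614.62 + €16,657.20 + €0.00 = €35,984.65.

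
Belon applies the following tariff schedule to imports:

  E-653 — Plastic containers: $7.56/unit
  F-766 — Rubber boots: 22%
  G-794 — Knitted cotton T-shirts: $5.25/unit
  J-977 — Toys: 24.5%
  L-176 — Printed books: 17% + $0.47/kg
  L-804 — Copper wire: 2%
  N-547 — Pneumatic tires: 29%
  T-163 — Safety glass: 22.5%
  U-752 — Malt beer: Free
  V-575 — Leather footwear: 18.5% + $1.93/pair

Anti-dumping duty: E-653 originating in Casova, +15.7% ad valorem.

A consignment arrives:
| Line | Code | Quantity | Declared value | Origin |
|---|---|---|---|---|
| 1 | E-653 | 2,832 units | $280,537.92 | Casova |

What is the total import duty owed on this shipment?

Line 1 (E-653, Casova, 2,832 units, $280,537.92):
Base rate for E-653 is $7.56/unit.
Additional duty on E-653 from Casova: +15.7% ad valorem. Applied ad valorem rate = 15.7%.
Duty = $280,537.92 × 15.7% + 2,832 × $7.56 = $65,454.37.

$65,454.37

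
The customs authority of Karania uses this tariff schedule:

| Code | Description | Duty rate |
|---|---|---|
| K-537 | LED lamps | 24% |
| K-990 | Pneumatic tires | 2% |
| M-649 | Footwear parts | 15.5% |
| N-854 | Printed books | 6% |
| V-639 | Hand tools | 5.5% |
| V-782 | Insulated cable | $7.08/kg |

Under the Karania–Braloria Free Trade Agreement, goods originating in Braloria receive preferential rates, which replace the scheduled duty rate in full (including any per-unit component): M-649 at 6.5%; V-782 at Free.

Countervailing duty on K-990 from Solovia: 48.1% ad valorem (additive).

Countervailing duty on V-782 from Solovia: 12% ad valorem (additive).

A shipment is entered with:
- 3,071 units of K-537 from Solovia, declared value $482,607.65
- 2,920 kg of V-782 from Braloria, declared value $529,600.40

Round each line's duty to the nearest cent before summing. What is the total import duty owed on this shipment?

$115,825.84

Line 1 (K-537, Solovia, 3,071 units, $482,607.65):
Base rate for K-537 is 24%.
Duty = $482,607.65 × 24% = $115,825.84.
Line 2 (V-782, Braloria, 2,920 kg, $529,600.40):
Base rate for V-782 is $7.08/kg.
Origin Braloria qualifies under the Karania–Braloria agreement and V-782 is covered: preferential rate Free applies instead.
The additional-duty order on V-782 targets Solovia, not Braloria; it does not apply.
Duty = $529,600.40 × 0% = $0.00.
Total = $115,825.84 + $0.00 = $115,825.84.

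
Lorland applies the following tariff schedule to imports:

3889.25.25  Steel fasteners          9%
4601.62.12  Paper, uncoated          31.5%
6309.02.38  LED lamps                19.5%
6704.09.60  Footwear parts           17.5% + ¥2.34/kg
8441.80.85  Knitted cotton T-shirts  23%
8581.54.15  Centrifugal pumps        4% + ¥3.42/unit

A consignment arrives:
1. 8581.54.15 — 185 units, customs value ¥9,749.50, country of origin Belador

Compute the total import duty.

Line 1 (8581.54.15, Belador, 185 units, ¥9,749.50):
Base rate for 8581.54.15 is 4% + ¥3.42/unit.
Duty = ¥9,749.50 × 4% + 185 × ¥3.42 = ¥1,022.68.

¥1,022.68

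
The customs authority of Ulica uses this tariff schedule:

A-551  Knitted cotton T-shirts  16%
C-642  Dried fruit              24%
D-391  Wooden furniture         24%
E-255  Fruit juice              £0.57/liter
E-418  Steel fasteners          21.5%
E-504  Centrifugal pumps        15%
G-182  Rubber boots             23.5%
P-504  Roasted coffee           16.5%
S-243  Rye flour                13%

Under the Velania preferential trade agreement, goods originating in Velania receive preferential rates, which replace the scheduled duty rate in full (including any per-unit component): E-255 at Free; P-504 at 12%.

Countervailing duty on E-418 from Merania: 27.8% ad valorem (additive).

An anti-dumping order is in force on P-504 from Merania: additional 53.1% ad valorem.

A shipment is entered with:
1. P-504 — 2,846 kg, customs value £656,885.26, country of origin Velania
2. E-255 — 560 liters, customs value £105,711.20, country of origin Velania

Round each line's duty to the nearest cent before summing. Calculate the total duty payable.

Line 1 (P-504, Velania, 2,846 kg, £656,885.26):
Base rate for P-504 is 16.5%.
Origin Velania qualifies under the Ulica–Velania agreement and P-504 is covered: preferential rate 12% applies instead.
The additional-duty order on P-504 targets Merania, not Velania; it does not apply.
Duty = £656,885.26 × 12% = £78,826.23.
Line 2 (E-255, Velania, 560 liters, £105,711.20):
Base rate for E-255 is £0.57/liter.
Origin Velania qualifies under the Ulica–Velania agreement and E-255 is covered: preferential rate Free applies instead.
Duty = £105,711.20 × 0% = £0.00.
Total = £78,826.23 + £0.00 = £78,826.23.

£78,826.23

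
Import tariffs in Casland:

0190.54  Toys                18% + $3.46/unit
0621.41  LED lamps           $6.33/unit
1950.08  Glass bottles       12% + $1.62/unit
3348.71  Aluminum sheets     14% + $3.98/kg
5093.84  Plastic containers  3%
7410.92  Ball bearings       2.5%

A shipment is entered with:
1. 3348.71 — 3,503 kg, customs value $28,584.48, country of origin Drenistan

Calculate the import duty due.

$17,943.77

Line 1 (3348.71, Drenistan, 3,503 kg, $28,584.48):
Base rate for 3348.71 is 14% + $3.98/kg.
Duty = $28,584.48 × 14% + 3,503 × $3.98 = $17,943.77.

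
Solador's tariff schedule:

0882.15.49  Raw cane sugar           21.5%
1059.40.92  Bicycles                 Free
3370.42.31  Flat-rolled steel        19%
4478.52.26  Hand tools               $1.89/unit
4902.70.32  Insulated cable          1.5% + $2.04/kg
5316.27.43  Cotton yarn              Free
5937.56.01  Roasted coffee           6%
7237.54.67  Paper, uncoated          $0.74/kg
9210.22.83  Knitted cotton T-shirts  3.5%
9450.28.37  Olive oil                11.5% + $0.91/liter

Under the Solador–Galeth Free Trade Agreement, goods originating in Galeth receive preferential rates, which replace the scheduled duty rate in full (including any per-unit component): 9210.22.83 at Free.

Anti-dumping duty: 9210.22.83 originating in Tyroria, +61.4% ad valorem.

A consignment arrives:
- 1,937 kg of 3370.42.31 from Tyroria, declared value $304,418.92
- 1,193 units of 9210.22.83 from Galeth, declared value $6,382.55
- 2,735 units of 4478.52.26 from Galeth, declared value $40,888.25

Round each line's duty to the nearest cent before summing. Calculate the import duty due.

Line 1 (3370.42.31, Tyroria, 1,937 kg, $304,418.92):
Base rate for 3370.42.31 is 19%.
Duty = $304,418.92 × 19% = $57,839.59.
Line 2 (9210.22.83, Galeth, 1,193 units, $6,382.55):
Base rate for 9210.22.83 is 3.5%.
Origin Galeth qualifies under the Solador–Galeth agreement and 9210.22.83 is covered: preferential rate Free applies instead.
The additional-duty order on 9210.22.83 targets Tyroria, not Galeth; it does not apply.
Duty = $6,382.55 × 0% = $0.00.
Line 3 (4478.52.26, Galeth, 2,735 units, $40,888.25):
Base rate for 4478.52.26 is $1.89/unit.
Origin Galeth is the FTA partner but 4478.52.26 is not on the preference list; base rate stands.
Duty = 2,735 × $1.89 = $5,169.15.
Total = $57,839.59 + $0.00 + $5,169.15 = $63,008.74.

$63,008.74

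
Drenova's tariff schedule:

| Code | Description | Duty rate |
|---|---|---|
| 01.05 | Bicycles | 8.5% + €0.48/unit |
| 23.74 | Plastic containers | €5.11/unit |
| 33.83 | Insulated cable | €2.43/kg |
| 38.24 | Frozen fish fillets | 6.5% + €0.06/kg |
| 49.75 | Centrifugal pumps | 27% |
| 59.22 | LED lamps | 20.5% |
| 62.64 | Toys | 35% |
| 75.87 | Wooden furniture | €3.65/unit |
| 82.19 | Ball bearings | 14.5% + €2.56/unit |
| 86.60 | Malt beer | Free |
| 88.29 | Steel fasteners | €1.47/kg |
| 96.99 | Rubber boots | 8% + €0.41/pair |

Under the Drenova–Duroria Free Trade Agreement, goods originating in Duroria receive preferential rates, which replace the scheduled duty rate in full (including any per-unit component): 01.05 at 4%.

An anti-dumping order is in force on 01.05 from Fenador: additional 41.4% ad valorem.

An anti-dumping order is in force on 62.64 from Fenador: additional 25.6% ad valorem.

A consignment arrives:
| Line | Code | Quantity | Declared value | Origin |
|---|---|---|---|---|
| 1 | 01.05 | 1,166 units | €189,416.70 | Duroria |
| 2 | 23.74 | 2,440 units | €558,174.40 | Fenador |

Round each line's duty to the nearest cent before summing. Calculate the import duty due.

Line 1 (01.05, Duroria, 1,166 units, €189,416.70):
Base rate for 01.05 is 8.5% + €0.48/unit.
Origin Duroria qualifies under the Drenova–Duroria agreement and 01.05 is covered: preferential rate 4% applies instead.
The additional-duty order on 01.05 targets Fenador, not Duroria; it does not apply.
Duty = €189,416.70 × 4% = €7,576.67.
Line 2 (23.74, Fenador, 2,440 units, €558,174.40):
Base rate for 23.74 is €5.11/unit.
Duty = 2,440 × €5.11 = €12,468.40.
Total = €7,576.67 + €12,468.40 = €20,045.07.

€20,045.07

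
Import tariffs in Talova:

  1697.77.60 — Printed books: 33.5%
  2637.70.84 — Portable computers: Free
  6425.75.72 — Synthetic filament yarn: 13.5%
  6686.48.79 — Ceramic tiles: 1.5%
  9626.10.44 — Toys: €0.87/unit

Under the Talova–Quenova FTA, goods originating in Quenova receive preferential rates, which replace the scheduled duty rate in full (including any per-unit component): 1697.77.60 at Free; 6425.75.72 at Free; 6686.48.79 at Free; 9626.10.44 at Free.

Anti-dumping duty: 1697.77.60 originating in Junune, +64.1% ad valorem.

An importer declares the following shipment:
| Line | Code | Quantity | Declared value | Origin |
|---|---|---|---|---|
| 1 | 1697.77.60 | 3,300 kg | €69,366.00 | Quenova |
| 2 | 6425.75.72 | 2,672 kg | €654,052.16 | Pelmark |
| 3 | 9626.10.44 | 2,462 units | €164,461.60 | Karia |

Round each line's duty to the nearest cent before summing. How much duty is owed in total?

Line 1 (1697.77.60, Quenova, 3,300 kg, €69,366.00):
Base rate for 1697.77.60 is 33.5%.
Origin Quenova qualifies under the Talova–Quenova agreement and 1697.77.60 is covered: preferential rate Free applies instead.
The additional-duty order on 1697.77.60 targets Junune, not Quenova; it does not apply.
Duty = €69,366.00 × 0% = €0.00.
Line 2 (6425.75.72, Pelmark, 2,672 kg, €654,052.16):
Base rate for 6425.75.72 is 13.5%.
6425.75.72 has an FTA preferential rate, but origin Pelmark is not Quenova; base rate stands.
Duty = €654,052.16 × 13.5% = €88,297.04.
Line 3 (9626.10.44, Karia, 2,462 units, €164,461.60):
Base rate for 9626.10.44 is €0.87/unit.
9626.10.44 has an FTA preferential rate, but origin Karia is not Quenova; base rate stands.
Duty = 2,462 × €0.87 = €2,141.94.
Total = €0.00 + €88,297.04 + €2,141.94 = €90,438.98.

€90,438.98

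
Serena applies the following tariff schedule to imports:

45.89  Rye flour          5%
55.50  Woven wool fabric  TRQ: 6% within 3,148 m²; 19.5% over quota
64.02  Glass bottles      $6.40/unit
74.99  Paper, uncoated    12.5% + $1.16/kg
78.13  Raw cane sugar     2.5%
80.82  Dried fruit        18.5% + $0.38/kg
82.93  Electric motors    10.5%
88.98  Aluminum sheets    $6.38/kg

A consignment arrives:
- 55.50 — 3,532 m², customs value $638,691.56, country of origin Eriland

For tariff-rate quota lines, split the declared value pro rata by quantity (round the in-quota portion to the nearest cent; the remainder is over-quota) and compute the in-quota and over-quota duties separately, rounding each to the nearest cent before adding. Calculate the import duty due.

Line 1 (55.50, Eriland, 3,532 m², $638,691.56):
Code 55.50 is under a tariff-rate quota (threshold 3,148 m²). In-quota: 3,148 m² at 6%; over-quota: 384 m² at 19.5%.
Pro-rata value split: in-quota = $638,691.56 × 3,148/3,532 = $569,252.84; over-quota = $638,691.56 − $569,252.84 = $69,438.72.
In-quota duty = $569,252.84 × 6% = $34,155.17. Over-quota duty = $69,438.72 × 19.5% = $13,540.55.
Line duty = $34,155.17 + $13,540.55 = $47,695.72.

$47,695.72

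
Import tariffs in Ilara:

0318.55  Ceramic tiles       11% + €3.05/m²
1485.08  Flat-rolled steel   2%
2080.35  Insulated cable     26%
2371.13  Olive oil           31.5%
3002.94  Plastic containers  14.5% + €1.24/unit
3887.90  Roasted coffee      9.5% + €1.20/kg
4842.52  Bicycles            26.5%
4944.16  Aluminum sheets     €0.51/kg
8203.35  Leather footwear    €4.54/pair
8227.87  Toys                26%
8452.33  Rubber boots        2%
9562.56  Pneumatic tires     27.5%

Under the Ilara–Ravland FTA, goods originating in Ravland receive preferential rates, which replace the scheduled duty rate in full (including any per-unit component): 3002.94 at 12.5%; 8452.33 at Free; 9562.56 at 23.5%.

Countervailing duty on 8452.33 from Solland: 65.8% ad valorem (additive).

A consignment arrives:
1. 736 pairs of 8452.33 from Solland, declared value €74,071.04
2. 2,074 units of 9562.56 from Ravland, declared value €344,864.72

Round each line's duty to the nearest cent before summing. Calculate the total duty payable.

Line 1 (8452.33, Solland, 736 pairs, €74,071.04):
Base rate for 8452.33 is 2%.
8452.33 has an FTA preferential rate, but origin Solland is not Ravland; base rate stands.
Additional duty on 8452.33 from Solland: +65.8%. Applied ad valorem rate: 2% + 65.8% = 67.8%.
Duty = €74,071.04 × 67.8% = €50,220.17.
Line 2 (9562.56, Ravland, 2,074 units, €344,864.72):
Base rate for 9562.56 is 27.5%.
Origin Ravland qualifies under the Ilara–Ravland agreement and 9562.56 is covered: preferential rate 23.5% applies instead.
Duty = €344,864.72 × 23.5% = €81,043.21.
Total = €50,220.17 + €81,043.21 = €131,263.38.

€131,263.38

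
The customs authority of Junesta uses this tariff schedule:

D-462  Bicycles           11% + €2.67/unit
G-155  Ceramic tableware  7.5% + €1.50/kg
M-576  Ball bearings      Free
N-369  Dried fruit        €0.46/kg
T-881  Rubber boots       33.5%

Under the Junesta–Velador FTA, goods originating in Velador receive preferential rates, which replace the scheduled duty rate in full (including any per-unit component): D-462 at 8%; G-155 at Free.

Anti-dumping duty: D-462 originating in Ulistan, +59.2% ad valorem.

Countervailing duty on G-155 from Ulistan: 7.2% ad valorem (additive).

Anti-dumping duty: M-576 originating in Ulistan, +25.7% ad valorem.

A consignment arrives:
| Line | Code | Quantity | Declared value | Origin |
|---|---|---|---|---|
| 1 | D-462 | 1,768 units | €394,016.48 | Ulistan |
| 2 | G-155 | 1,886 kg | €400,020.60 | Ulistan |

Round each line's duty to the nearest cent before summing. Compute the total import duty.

Line 1 (D-462, Ulistan, 1,768 units, €394,016.48):
Base rate for D-462 is 11% + €2.67/unit.
D-462 has an FTA preferential rate, but origin Ulistan is not Velador; base rate stands.
Additional duty on D-462 from Ulistan: +59.2%. Applied ad valorem rate: 11% + 59.2% = 70.2%.
Duty = €394,016.48 × 70.2% + 1,768 × €2.67 = €281,320.13.
Line 2 (G-155, Ulistan, 1,886 kg, €400,020.60):
Base rate for G-155 is 7.5% + €1.50/kg.
G-155 has an FTA preferential rate, but origin Ulistan is not Velador; base rate stands.
Additional duty on G-155 from Ulistan: +7.2%. Applied ad valorem rate: 7.5% + 7.2% = 14.7%.
Duty = €400,020.60 × 14.7% + 1,886 × €1.50 = €61,632.03.
Total = €281,320.13 + €61,632.03 = €342,952.16.

€342,952.16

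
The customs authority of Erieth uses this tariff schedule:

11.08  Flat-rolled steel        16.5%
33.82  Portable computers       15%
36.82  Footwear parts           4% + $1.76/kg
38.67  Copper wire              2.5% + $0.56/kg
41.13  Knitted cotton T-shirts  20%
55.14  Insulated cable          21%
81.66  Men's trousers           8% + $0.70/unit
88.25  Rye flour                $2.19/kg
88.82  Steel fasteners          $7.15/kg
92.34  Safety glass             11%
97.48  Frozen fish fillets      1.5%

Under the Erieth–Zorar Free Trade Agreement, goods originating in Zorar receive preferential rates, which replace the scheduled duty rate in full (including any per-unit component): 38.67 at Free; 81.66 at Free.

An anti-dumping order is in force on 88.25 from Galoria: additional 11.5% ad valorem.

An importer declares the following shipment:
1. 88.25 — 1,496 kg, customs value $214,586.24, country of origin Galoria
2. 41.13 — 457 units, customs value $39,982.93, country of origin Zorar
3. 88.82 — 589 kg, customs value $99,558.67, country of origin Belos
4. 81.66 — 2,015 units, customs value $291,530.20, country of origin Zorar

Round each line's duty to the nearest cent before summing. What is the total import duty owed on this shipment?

$40,161.60

Line 1 (88.25, Galoria, 1,496 kg, $214,586.24):
Base rate for 88.25 is $2.19/kg.
Additional duty on 88.25 from Galoria: +11.5% ad valorem. Applied ad valorem rate = 11.5%.
Duty = $214,586.24 × 11.5% + 1,496 × $2.19 = $27,953.66.
Line 2 (41.13, Zorar, 457 units, $39,982.93):
Base rate for 41.13 is 20%.
Origin Zorar is the FTA partner but 41.13 is not on the preference list; base rate stands.
Duty = $39,982.93 × 20% = $7,996.59.
Line 3 (88.82, Belos, 589 kg, $99,558.67):
Base rate for 88.82 is $7.15/kg.
Duty = 589 × $7.15 = $4,211.35.
Line 4 (81.66, Zorar, 2,015 units, $291,530.20):
Base rate for 81.66 is 8% + $0.70/unit.
Origin Zorar qualifies under the Erieth–Zorar agreement and 81.66 is covered: preferential rate Free applies instead.
Duty = $291,530.20 × 0% = $0.00.
Total = $27,953.66 + $7,996.59 + $4,211.35 + $0.00 = $40,161.60.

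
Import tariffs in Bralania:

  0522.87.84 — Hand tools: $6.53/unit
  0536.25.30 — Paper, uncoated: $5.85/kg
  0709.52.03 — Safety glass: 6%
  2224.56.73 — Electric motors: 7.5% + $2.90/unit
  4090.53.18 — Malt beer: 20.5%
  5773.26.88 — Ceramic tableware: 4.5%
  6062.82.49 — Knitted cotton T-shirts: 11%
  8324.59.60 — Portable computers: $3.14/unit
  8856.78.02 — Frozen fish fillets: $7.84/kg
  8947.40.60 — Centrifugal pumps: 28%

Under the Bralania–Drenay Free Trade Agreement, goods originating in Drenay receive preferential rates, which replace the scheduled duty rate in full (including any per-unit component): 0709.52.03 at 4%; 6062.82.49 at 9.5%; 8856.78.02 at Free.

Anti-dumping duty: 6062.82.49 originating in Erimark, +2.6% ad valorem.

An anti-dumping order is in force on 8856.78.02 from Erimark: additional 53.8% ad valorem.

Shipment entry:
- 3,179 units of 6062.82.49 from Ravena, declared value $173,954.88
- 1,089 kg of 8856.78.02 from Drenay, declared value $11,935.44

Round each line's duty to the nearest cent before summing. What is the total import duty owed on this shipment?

$19,135.04

Line 1 (6062.82.49, Ravena, 3,179 units, $173,954.88):
Base rate for 6062.82.49 is 11%.
6062.82.49 has an FTA preferential rate, but origin Ravena is not Drenay; base rate stands.
The additional-duty order on 6062.82.49 targets Erimark, not Ravena; it does not apply.
Duty = $173,954.88 × 11% = $19,135.04.
Line 2 (8856.78.02, Drenay, 1,089 kg, $11,935.44):
Base rate for 8856.78.02 is $7.84/kg.
Origin Drenay qualifies under the Bralania–Drenay agreement and 8856.78.02 is covered: preferential rate Free applies instead.
The additional-duty order on 8856.78.02 targets Erimark, not Drenay; it does not apply.
Duty = $11,935.44 × 0% = $0.00.
Total = $19,135.04 + $0.00 = $19,135.04.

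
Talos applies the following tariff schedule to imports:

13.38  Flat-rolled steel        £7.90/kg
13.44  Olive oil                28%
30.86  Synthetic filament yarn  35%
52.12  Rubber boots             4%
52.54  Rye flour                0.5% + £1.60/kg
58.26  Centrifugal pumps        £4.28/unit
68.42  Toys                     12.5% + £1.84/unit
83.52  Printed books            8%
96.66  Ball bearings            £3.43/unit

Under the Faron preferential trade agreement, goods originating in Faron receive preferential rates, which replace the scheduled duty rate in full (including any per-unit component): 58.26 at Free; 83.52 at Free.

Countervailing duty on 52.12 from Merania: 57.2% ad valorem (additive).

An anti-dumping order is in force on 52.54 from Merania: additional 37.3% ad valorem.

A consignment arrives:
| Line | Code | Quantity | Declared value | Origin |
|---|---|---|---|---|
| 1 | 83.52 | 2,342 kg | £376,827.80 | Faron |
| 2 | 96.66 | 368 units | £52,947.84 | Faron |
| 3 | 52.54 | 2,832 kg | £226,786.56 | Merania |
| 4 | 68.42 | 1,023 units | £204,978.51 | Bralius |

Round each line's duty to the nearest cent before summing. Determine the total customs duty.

£119,023.39

Line 1 (83.52, Faron, 2,342 kg, £376,827.80):
Base rate for 83.52 is 8%.
Origin Faron qualifies under the Talos–Faron agreement and 83.52 is covered: preferential rate Free applies instead.
Duty = £376,827.80 × 0% = £0.00.
Line 2 (96.66, Faron, 368 units, £52,947.84):
Base rate for 96.66 is £3.43/unit.
Origin Faron is the FTA partner but 96.66 is not on the preference list; base rate stands.
Duty = 368 × £3.43 = £1,262.24.
Line 3 (52.54, Merania, 2,832 kg, £226,786.56):
Base rate for 52.54 is 0.5% + £1.60/kg.
Additional duty on 52.54 from Merania: +37.3%. Applied ad valorem rate: 0.5% + 37.3% = 37.8%.
Duty = £226,786.56 × 37.8% + 2,832 × £1.60 = £90,256.52.
Line 4 (68.42, Bralius, 1,023 units, £204,978.51):
Base rate for 68.42 is 12.5% + £1.84/unit.
Duty = £204,978.51 × 12.5% + 1,023 × £1.84 = £27,504.63.
Total = £0.00 + £1,262.24 + £90,256.52 + £27,504.63 = £119,023.39.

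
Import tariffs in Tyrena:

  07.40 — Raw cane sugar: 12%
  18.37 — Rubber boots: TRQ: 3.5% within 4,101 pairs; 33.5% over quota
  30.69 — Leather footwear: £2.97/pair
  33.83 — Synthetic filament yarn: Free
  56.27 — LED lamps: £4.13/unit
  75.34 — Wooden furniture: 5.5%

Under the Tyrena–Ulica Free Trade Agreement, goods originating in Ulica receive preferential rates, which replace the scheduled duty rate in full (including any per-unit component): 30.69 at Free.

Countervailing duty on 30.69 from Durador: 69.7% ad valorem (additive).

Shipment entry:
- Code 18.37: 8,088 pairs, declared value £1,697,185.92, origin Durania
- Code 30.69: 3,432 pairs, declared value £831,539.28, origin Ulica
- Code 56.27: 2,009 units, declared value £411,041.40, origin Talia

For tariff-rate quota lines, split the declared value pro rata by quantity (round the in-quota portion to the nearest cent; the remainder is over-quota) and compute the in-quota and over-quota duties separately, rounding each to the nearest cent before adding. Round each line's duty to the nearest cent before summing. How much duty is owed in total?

Line 1 (18.37, Durania, 8,088 pairs, £1,697,185.92):
Code 18.37 is under a tariff-rate quota (threshold 4,101 pairs). In-quota: 4,101 pairs at 3.5%; over-quota: 3,987 pairs at 33.5%.
Pro-rata value split: in-quota = £1,697,185.92 × 4,101/8,088 = £860,553.84; over-quota = £1,697,185.92 − £860,553.84 = £836,632.08.
In-quota duty = £860,553.84 × 3.5% = £30,119.38. Over-quota duty = £836,632.08 × 33.5% = £280,271.75.
Line duty = £30,119.38 + £280,271.75 = £310,391.13.
Line 2 (30.69, Ulica, 3,432 pairs, £831,539.28):
Base rate for 30.69 is £2.97/pair.
Origin Ulica qualifies under the Tyrena–Ulica agreement and 30.69 is covered: preferential rate Free applies instead.
The additional-duty order on 30.69 targets Durador, not Ulica; it does not apply.
Duty = £831,539.28 × 0% = £0.00.
Line 3 (56.27, Talia, 2,009 units, £411,041.40):
Base rate for 56.27 is £4.13/unit.
Duty = 2,009 × £4.13 = £8,297.17.
Total = £310,391.13 + £0.00 + £8,297.17 = £318,688.30.

£318,688.30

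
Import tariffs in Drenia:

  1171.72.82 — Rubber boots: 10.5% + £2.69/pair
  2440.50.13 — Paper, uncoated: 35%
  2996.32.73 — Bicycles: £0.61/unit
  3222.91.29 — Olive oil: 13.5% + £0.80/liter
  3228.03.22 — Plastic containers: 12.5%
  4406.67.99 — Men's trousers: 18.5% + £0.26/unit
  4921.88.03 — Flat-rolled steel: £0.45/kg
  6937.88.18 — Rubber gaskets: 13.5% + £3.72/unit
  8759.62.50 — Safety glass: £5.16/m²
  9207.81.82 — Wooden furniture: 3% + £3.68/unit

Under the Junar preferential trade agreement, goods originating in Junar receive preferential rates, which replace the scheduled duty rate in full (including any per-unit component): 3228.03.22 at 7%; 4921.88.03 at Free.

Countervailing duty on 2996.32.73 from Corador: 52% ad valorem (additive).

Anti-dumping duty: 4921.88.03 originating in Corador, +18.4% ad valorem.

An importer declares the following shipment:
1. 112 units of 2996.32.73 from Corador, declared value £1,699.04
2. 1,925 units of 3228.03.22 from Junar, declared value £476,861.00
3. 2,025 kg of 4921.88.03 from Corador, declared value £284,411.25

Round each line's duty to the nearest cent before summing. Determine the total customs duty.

£87,575.01

Line 1 (2996.32.73, Corador, 112 units, £1,699.04):
Base rate for 2996.32.73 is £0.61/unit.
Additional duty on 2996.32.73 from Corador: +52% ad valorem. Applied ad valorem rate = 52%.
Duty = £1,699.04 × 52% + 112 × £0.61 = £951.82.
Line 2 (3228.03.22, Junar, 1,925 units, £476,861.00):
Base rate for 3228.03.22 is 12.5%.
Origin Junar qualifies under the Drenia–Junar agreement and 3228.03.22 is covered: preferential rate 7% applies instead.
Duty = £476,861.00 × 7% = £33,380.27.
Line 3 (4921.88.03, Corador, 2,025 kg, £284,411.25):
Base rate for 4921.88.03 is £0.45/kg.
4921.88.03 has an FTA preferential rate, but origin Corador is not Junar; base rate stands.
Additional duty on 4921.88.03 from Corador: +18.4% ad valorem. Applied ad valorem rate = 18.4%.
Duty = £284,411.25 × 18.4% + 2,025 × £0.45 = £53,242.92.
Total = £951.82 + £33,380.27 + £53,242.92 = £87,575.01.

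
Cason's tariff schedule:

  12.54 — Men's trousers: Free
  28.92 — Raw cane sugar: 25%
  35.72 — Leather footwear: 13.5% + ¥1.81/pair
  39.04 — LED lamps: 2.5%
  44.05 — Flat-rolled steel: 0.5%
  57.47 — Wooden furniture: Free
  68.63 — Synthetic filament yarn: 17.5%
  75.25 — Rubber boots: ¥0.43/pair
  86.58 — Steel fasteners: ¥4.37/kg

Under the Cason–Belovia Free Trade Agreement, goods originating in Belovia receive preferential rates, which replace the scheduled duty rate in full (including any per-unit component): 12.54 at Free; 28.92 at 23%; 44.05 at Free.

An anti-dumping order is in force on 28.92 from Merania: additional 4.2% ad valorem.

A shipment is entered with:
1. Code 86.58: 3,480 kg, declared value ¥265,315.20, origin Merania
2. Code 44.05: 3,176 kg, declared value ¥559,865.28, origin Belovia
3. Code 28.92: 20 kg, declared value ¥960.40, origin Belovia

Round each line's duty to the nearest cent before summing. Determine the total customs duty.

Line 1 (86.58, Merania, 3,480 kg, ¥265,315.20):
Base rate for 86.58 is ¥4.37/kg.
Duty = 3,480 × ¥4.37 = ¥15,207.60.
Line 2 (44.05, Belovia, 3,176 kg, ¥559,865.28):
Base rate for 44.05 is 0.5%.
Origin Belovia qualifies under the Cason–Belovia agreement and 44.05 is covered: preferential rate Free applies instead.
Duty = ¥559,865.28 × 0% = ¥0.00.
Line 3 (28.92, Belovia, 20 kg, ¥960.40):
Base rate for 28.92 is 25%.
Origin Belovia qualifies under the Cason–Belovia agreement and 28.92 is covered: preferential rate 23% applies instead.
The additional-duty order on 28.92 targets Merania, not Belovia; it does not apply.
Duty = ¥960.40 × 23% = ¥220.89.
Total = ¥15,207.60 + ¥0.00 + ¥220.89 = ¥15,428.49.

¥15,428.49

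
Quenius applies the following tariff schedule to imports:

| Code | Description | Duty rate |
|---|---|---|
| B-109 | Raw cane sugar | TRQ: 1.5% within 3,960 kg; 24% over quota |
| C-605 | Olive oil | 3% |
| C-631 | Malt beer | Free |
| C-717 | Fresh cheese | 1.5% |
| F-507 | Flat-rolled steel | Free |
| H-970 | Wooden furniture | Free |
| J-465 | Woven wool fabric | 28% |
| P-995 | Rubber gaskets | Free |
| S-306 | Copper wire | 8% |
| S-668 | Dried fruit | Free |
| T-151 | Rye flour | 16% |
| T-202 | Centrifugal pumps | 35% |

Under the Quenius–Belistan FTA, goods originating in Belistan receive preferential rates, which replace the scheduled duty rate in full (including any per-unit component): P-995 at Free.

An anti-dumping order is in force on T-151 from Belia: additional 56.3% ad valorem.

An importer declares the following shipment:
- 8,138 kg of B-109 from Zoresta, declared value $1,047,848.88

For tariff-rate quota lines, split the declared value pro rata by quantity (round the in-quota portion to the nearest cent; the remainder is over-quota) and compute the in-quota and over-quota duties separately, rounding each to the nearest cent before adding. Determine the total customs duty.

Line 1 (B-109, Zoresta, 8,138 kg, $1,047,848.88):
Code B-109 is under a tariff-rate quota (threshold 3,960 kg). In-quota: 3,960 kg at 1.5%; over-quota: 4,178 kg at 24%.
Pro-rata value split: in-quota = $1,047,848.88 × 3,960/8,138 = $509,889.60; over-quota = $1,047,848.88 − $509,889.60 = $537,959.28.
In-quota duty = $509,889.60 × 1.5% = $7,648.34. Over-quota duty = $537,959.28 × 24% = $129,110.23.
Line duty = $7,648.34 + $129,110.23 = $136,758.57.

$136,758.57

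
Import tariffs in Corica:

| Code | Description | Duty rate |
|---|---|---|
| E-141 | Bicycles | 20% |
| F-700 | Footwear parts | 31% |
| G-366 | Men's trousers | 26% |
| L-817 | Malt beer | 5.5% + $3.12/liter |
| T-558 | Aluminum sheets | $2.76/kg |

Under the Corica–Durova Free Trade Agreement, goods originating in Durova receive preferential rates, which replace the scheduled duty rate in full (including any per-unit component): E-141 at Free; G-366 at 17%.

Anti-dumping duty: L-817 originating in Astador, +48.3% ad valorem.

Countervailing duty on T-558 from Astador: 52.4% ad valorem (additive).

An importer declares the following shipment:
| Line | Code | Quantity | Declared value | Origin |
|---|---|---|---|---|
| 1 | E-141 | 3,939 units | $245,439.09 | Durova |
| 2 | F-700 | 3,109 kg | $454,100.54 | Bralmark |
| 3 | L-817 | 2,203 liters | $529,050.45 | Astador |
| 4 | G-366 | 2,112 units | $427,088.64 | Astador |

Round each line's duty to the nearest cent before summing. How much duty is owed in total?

$543,316.72

Line 1 (E-141, Durova, 3,939 units, $245,439.09):
Base rate for E-141 is 20%.
Origin Durova qualifies under the Corica–Durova agreement and E-141 is covered: preferential rate Free applies instead.
Duty = $245,439.09 × 0% = $0.00.
Line 2 (F-700, Bralmark, 3,109 kg, $454,100.54):
Base rate for F-700 is 31%.
Duty = $454,100.54 × 31% = $140,771.17.
Line 3 (L-817, Astador, 2,203 liters, $529,050.45):
Base rate for L-817 is 5.5% + $3.12/liter.
Additional duty on L-817 from Astador: +48.3%. Applied ad valorem rate: 5.5% + 48.3% = 53.8%.
Duty = $529,050.45 × 53.8% + 2,203 × $3.12 = $291,502.50.
Line 4 (G-366, Astador, 2,112 units, $427,088.64):
Base rate for G-366 is 26%.
G-366 has an FTA preferential rate, but origin Astador is not Durova; base rate stands.
Duty = $427,088.64 × 26% = $111,043.05.
Total = $0.00 + $140,771.17 + $291,502.50 + $111,043.05 = $543,316.72.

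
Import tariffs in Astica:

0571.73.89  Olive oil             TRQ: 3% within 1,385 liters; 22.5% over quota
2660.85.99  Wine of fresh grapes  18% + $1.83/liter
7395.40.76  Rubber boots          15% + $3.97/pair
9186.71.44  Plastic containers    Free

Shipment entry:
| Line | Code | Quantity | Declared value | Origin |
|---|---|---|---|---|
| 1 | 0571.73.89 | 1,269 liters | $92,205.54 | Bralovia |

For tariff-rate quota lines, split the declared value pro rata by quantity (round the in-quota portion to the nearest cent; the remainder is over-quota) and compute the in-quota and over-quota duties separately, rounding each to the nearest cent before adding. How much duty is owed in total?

$2,766.17

Line 1 (0571.73.89, Bralovia, 1,269 liters, $92,205.54):
Code 0571.73.89 is under a tariff-rate quota (threshold 1,385 liters). Quantity 1,269 liters is within the quota, so the in-quota rate 3% applies to the full value.
Duty = $92,205.54 × 3% = $2,766.17.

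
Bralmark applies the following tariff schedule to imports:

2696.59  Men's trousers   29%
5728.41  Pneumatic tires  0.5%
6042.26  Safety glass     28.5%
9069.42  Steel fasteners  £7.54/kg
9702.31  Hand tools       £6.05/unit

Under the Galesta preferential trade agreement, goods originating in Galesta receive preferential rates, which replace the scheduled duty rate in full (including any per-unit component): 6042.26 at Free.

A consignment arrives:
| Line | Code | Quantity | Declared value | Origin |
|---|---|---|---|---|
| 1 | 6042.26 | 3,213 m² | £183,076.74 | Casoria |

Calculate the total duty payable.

£52,176.87

Line 1 (6042.26, Casoria, 3,213 m², £183,076.74):
Base rate for 6042.26 is 28.5%.
6042.26 has an FTA preferential rate, but origin Casoria is not Galesta; base rate stands.
Duty = £183,076.74 × 28.5% = £52,176.87.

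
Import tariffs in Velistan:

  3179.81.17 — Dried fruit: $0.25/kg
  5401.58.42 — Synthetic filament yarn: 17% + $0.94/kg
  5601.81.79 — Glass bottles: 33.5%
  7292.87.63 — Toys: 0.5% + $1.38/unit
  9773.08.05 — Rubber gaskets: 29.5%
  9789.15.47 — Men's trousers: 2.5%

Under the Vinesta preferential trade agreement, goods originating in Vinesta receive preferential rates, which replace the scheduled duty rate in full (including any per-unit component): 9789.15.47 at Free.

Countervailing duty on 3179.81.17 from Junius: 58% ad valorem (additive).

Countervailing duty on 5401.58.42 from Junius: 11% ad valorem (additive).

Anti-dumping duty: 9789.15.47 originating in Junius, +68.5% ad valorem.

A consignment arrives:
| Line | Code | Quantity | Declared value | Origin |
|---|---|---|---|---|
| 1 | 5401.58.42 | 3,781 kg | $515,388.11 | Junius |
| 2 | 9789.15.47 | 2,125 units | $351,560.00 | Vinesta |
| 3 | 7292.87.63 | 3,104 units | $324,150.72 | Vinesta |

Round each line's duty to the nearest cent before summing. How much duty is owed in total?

Line 1 (5401.58.42, Junius, 3,781 kg, $515,388.11):
Base rate for 5401.58.42 is 17% + $0.94/kg.
Additional duty on 5401.58.42 from Junius: +11%. Applied ad valorem rate: 17% + 11% = 28%.
Duty = $515,388.11 × 28% + 3,781 × $0.94 = $147,862.81.
Line 2 (9789.15.47, Vinesta, 2,125 units, $351,560.00):
Base rate for 9789.15.47 is 2.5%.
Origin Vinesta qualifies under the Velistan–Vinesta agreement and 9789.15.47 is covered: preferential rate Free applies instead.
The additional-duty order on 9789.15.47 targets Junius, not Vinesta; it does not apply.
Duty = $351,560.00 × 0% = $0.00.
Line 3 (7292.87.63, Vinesta, 3,104 units, $324,150.72):
Base rate for 7292.87.63 is 0.5% + $1.38/unit.
Origin Vinesta is the FTA partner but 7292.87.63 is not on the preference list; base rate stands.
Duty = $324,150.72 × 0.5% + 3,104 × $1.38 = $5,904.27.
Total = $147,862.81 + $0.00 + $5,904.27 = $153,767.08.

$153,767.08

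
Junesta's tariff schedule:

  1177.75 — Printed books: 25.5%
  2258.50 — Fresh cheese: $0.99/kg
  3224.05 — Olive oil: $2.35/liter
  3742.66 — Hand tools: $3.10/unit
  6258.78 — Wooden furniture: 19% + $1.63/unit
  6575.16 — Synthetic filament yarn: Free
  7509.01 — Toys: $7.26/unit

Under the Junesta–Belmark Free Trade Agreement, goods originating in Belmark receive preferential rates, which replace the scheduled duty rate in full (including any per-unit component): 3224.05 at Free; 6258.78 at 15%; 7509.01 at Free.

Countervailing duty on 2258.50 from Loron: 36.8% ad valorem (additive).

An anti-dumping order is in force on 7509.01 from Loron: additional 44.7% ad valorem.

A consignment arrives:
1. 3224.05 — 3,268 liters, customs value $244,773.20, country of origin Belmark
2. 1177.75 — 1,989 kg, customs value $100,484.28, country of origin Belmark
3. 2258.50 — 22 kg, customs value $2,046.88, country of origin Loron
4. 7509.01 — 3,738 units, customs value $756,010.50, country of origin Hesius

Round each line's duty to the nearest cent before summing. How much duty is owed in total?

Line 1 (3224.05, Belmark, 3,268 liters, $244,773.20):
Base rate for 3224.05 is $2.35/liter.
Origin Belmark qualifies under the Junesta–Belmark agreement and 3224.05 is covered: preferential rate Free applies instead.
Duty = $244,773.20 × 0% = $0.00.
Line 2 (1177.75, Belmark, 1,989 kg, $100,484.28):
Base rate for 1177.75 is 25.5%.
Origin Belmark is the FTA partner but 1177.75 is not on the preference list; base rate stands.
Duty = $100,484.28 × 25.5% = $25,623.49.
Line 3 (2258.50, Loron, 22 kg, $2,046.88):
Base rate for 2258.50 is $0.99/kg.
Additional duty on 2258.50 from Loron: +36.8% ad valorem. Applied ad valorem rate = 36.8%.
Duty = $2,046.88 × 36.8% + 22 × $0.99 = $775.03.
Line 4 (7509.01, Hesius, 3,738 units, $756,010.50):
Base rate for 7509.01 is $7.26/unit.
7509.01 has an FTA preferential rate, but origin Hesius is not Belmark; base rate stands.
The additional-duty order on 7509.01 targets Loron, not Hesius; it does not apply.
Duty = 3,738 × $7.26 = $27,137.88.
Total = $0.00 + $25,623.49 + $775.03 + $27,137.88 = $53,536.40.

$53,536.40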